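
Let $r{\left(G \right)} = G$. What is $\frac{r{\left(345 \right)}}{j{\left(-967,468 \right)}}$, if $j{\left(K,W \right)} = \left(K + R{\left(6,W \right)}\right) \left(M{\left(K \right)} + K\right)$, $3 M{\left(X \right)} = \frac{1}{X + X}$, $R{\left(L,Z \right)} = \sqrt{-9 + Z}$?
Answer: $\frac{193563423}{524377432705} + \frac{600507 \sqrt{51}}{524377432705} \approx 0.00037731$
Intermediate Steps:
$M{\left(X \right)} = \frac{1}{6 X}$ ($M{\left(X \right)} = \frac{1}{3 \left(X + X\right)} = \frac{1}{3 \cdot 2 X} = \frac{\frac{1}{2} \frac{1}{X}}{3} = \frac{1}{6 X}$)
$j{\left(K,W \right)} = \left(K + \sqrt{-9 + W}\right) \left(K + \frac{1}{6 K}\right)$ ($j{\left(K,W \right)} = \left(K + \sqrt{-9 + W}\right) \left(\frac{1}{6 K} + K\right) = \left(K + \sqrt{-9 + W}\right) \left(K + \frac{1}{6 K}\right)$)
$\frac{r{\left(345 \right)}}{j{\left(-967,468 \right)}} = \frac{345}{\frac{1}{6} + \left(-967\right)^{2} - 967 \sqrt{-9 + 468} + \frac{\sqrt{-9 + 468}}{6 \left(-967\right)}} = \frac{345}{\frac{1}{6} + 935089 - 967 \sqrt{459} + \frac{1}{6} \left(- \frac{1}{967}\right) \sqrt{459}} = \frac{345}{\frac{1}{6} + 935089 - 967 \cdot 3 \sqrt{51} + \frac{1}{6} \left(- \frac{1}{967}\right) 3 \sqrt{51}} = \frac{345}{\frac{1}{6} + 935089 - 2901 \sqrt{51} - \frac{\sqrt{51}}{1934}} = \frac{345}{\frac{5610535}{6} - \frac{5610535 \sqrt{51}}{1934}}$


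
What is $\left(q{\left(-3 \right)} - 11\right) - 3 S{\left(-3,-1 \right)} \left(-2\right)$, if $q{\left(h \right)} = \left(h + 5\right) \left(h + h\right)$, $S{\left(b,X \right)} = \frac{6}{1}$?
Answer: $-828$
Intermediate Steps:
$S{\left(b,X \right)} = 6$ ($S{\left(b,X \right)} = 6 \cdot 1 = 6$)
$q{\left(h \right)} = 2 h \left(5 + h\right)$ ($q{\left(h \right)} = \left(5 + h\right) 2 h = 2 h \left(5 + h\right)$)
$\left(q{\left(-3 \right)} - 11\right) - 3 S{\left(-3,-1 \right)} \left(-2\right) = \left(2 \left(-3\right) \left(5 - 3\right) - 11\right) \left(-3\right) 6 \left(-2\right) = \left(2 \left(-3\right) 2 - 11\right) \left(\left(-18\right) \left(-2\right)\right) = \left(-12 - 11\right) 36 = \left(-23\right) 36 = -828$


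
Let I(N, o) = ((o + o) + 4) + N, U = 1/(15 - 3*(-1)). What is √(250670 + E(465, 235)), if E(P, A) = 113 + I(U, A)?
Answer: √9045254/6 ≈ 501.26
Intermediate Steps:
U = 1/18 (U = 1/(15 + 3) = 1/18 ≈ 0.055556)
I(N, o) = 4 + N + 2*o (I(N, o) = (2*o + 4) + N = (4 + 2*o) + N = 4 + N + 2*o)
E(P, A) = 2107/18 + 2*A (E(P, A) = 113 + (4 + 1/18 + 2*A) = 113 + (73/18 + 2*A) = 2107/18 + 2*A)
√(250670 + E(465, 235)) = √(250670 + (2107/18 + 2*235)) = √(250670 + (2107/18 + 470)) = √(250670 + 10567/18) = √(4522627/18) = √9045254/6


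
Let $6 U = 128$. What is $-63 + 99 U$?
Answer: $2049$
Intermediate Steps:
$U = \frac{64}{3}$ ($U = \frac{1}{6} \cdot 128 = \frac{64}{3} \approx 21.333$)
$-63 + 99 U = -63 + 99 \cdot \frac{64}{3} = -63 + 2112 = 2049$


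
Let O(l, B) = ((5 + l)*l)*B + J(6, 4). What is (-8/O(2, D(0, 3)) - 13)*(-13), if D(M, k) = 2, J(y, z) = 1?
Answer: 5005/29 ≈ 172.59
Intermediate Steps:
O(l, B) = 1 + B*l*(5 + l) (O(l, B) = ((5 + l)*l)*B + 1 = (l*(5 + l))*B + 1 = B*l*(5 + l) + 1 = 1 + B*l*(5 + l))
(-8/O(2, D(0, 3)) - 13)*(-13) = (-8/(1 + 2*2² + 5*2*2) - 13)*(-13) = (-8/(1 + 2*4 + 20) - 13)*(-13) = (-8/(1 + 8 + 20) - 13)*(-13) = (-8/29 - 13)*(-13) = -385/29*(-13) = 5005/29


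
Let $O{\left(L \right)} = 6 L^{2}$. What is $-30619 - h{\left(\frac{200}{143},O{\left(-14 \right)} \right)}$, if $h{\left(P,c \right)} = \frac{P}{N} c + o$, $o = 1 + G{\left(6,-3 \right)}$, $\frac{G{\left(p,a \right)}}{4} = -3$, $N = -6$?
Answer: $- \frac{4337744}{143} \approx -30334.0$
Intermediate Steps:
$G{\left(p,a \right)} = -12$ ($G{\left(p,a \right)} = 4 \left(-3\right) = -12$)
$o = -11$ ($o = 1 - 12 = -11$)
$h{\left(P,c \right)} = -11 - \frac{P c}{6}$ ($h{\left(P,c \right)} = \frac{P}{-6} c - 11 = P \left(- \frac{1}{6}\right) c - 11 = - \frac{P}{6} c - 11 = - \frac{P c}{6} - 11 = -11 - \frac{P c}{6}$)
$-30619 - h{\left(\frac{200}{143},O{\left(-14 \right)} \right)} = -30619 - \left(-11 - \frac{\frac{200}{143} \cdot 6 \left(-14\right)^{2}}{6}\right) = -30619 - \left(-11 - \frac{200 \cdot \frac{1}{143} \cdot 6 \cdot 196}{6}\right) = -30619 - \left(-11 - \frac{100}{429} \cdot 1176\right) = -30619 - \left(-11 - \frac{39200}{143}\right) = -30619 - - \frac{40773}{143} = -30619 + \frac{40773}{143} = - \frac{4337744}{143}$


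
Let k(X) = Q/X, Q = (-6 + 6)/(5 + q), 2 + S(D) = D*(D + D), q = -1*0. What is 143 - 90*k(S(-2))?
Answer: 143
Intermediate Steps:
q = 0
S(D) = -2 + 2*D² (S(D) = -2 + D*(D + D) = -2 + D*(2*D) = -2 + 2*D²)
Q = 0 (Q = (-6 + 6)/(5 + 0) = 0/5 = 0*(⅕) = 0)
k(X) = 0 (k(X) = 0/X = 0)
143 - 90*k(S(-2)) = 143 - 90*0 = 143 + 0 = 143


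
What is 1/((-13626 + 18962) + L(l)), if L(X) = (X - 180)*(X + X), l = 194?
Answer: 1/10768 ≈ 9.2868e-5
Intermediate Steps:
L(X) = 2*X*(-180 + X) (L(X) = (-180 + X)*(2*X) = 2*X*(-180 + X))
1/((-13626 + 18962) + L(l)) = 1/((-13626 + 18962) + 2*194*(-180 + 194)) = 1/(5336 + 2*194*14) = 1/(5336 + 5432) = 1/10768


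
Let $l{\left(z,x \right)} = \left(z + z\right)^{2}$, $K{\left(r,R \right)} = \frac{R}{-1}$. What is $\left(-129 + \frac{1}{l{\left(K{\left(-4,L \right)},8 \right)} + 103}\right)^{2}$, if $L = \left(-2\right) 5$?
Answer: $\frac{4210192996}{253009} \approx 16641.0$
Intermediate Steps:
$L = -10$
$K{\left(r,R \right)} = - R$ ($K{\left(r,R \right)} = R \left(-1\right) = - R$)
$l{\left(z,x \right)} = 4 z^{2}$ ($l{\left(z,x \right)} = \left(2 z\right)^{2} = 4 z^{2}$)
$\left(-129 + \frac{1}{l{\left(K{\left(-4,L \right)},8 \right)} + 103}\right)^{2} = \left(-129 + \frac{1}{4 \left(\left(-1\right) \left(-10\right)\right)^{2} + 103}\right)^{2} = \left(-129 + \frac{1}{4 \cdot 10^{2} + 103}\right)^{2} = \left(-129 + \frac{1}{4 \cdot 100 + 103}\right)^{2} = \left(-129 + \frac{1}{400 + 103}\right)^{2} = \left(-129 + \frac{1}{503}\right)^{2} = \left(- \frac{64886}{503}\right)^{2} = \frac{4210192996}{253009}$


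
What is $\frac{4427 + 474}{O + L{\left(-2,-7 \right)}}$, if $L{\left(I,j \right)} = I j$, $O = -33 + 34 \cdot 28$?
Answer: $\frac{4901}{933} \approx 5.2529$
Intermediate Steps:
$O = 919$ ($O = -33 + 952 = 919$)
$\frac{4427 + 474}{O + L{\left(-2,-7 \right)}} = \frac{4427 + 474}{919 - -14} = \frac{4901}{919 + 14} = \frac{4901}{933}$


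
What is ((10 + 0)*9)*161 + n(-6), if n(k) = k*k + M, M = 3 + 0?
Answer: 14529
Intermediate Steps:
M = 3
n(k) = 3 + k² (n(k) = k*k + 3 = k² + 3 = 3 + k²)
((10 + 0)*9)*161 + n(-6) = ((10 + 0)*9)*161 + (3 + (-6)²) = (10*9)*161 + (3 + 36) = 90*161 + 39 = 14490 + 39 = 14529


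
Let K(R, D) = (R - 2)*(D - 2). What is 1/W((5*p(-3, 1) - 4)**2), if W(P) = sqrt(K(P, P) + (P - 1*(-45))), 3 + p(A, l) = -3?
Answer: sqrt(1332917)/1332917 ≈ 0.00086616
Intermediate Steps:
p(A, l) = -6 (p(A, l) = -3 - 3 = -6)
K(R, D) = (-2 + D)*(-2 + R) (K(R, D) = (-2 + R)*(-2 + D) = (-2 + D)*(-2 + R))
W(P) = sqrt(49 + P**2 - 3*P) (W(P) = sqrt((4 - 2*P - 2*P + P*P) + (P - 1*(-45))) = sqrt((4 - 2*P - 2*P + P**2) + (P + 45)) = sqrt((4 + P**2 - 4*P) + (45 + P)) = sqrt(49 + P**2 - 3*P))
1/W((5*p(-3, 1) - 4)**2) = 1/(sqrt(49 + ((5*(-6) - 4)**2)**2 - 3*(5*(-6) - 4)**2)) = 1/(sqrt(49 + ((-30 - 4)**2)**2 - 3*(-30 - 4)**2)) = 1/(sqrt(49 + ((-34)**2)**2 - 3*(-34)**2)) = 1/(sqrt(49 + 1156**2 - 3*1156)) = 1/(sqrt(49 + 1336336 - 3468)) = 1/(sqrt(1332917)) = sqrt(1332917)/1332917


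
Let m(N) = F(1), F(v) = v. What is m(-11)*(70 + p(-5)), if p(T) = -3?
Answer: 67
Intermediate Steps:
m(N) = 1
m(-11)*(70 + p(-5)) = 1*(70 - 3) = 1*67 = 67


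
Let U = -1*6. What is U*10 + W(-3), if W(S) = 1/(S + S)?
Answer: -361/6 ≈ -60.167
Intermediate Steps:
U = -6
W(S) = 1/(2*S)
U*10 + W(-3) = -6*10 + (1/2)/(-3) = -60 + (1/2)*(-1/3) = -60 - 1/6 = -361/6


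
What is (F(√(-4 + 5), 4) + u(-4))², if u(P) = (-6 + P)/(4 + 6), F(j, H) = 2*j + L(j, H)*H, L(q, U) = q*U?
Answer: 289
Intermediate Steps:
L(q, U) = U*q
F(j, H) = 2*j + j*H² (F(j, H) = 2*j + (H*j)*H = 2*j + j*H²)
u(P) = -⅗ + P/10 (u(P) = (-6 + P)/10 = (-6 + P)*(⅒) = -⅗ + P/10)
(F(√(-4 + 5), 4) + u(-4))² = (√(-4 + 5)*(2 + 4²) + (-⅗ + (⅒)*(-4)))² = (√1*(2 + 16) + (-⅗ - ⅖))² = (1*18 - 1)² = (18 - 1)² = 17² = 289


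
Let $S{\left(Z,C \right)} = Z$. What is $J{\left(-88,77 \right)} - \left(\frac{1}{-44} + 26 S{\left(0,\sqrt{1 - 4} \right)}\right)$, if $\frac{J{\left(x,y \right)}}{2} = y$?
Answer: $\frac{6777}{44} \approx 154.02$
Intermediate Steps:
$J{\left(x,y \right)} = 2 y$
$J{\left(-88,77 \right)} - \left(\frac{1}{-44} + 26 S{\left(0,\sqrt{1 - 4} \right)}\right) = 2 \cdot 77 - \left(\frac{1}{-44} + 26 \cdot 0\right) = 154 - \left(- \frac{1}{44} + 0\right) = 154 - - \frac{1}{44} = 154 + \frac{1}{44} = \frac{6777}{44}$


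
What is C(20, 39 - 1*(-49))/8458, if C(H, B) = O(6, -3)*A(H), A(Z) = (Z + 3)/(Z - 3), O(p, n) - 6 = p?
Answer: 138/71893 ≈ 0.0019195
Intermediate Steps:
O(p, n) = 6 + p
A(Z) = (3 + Z)/(-3 + Z)
C(H, B) = 12*(3 + H)/(-3 + H) (C(H, B) = (6 + 6)*((3 + H)/(-3 + H)) = 12*((3 + H)/(-3 + H)) = 12*(3 + H)/(-3 + H))
C(20, 39 - 1*(-49))/8458 = (12*(3 + 20)/(-3 + 20))/8458 = (12*23/17)*(1/8458) = (12*(1/17)*23)*(1/8458) = (276/17)*(1/8458) = 138/71893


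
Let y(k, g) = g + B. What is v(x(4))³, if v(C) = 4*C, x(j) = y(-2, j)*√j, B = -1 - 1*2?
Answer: 512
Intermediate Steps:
B = -3 (B = -1 - 2 = -3)
y(k, g) = -3 + g (y(k, g) = g - 3 = -3 + g)
x(j) = √j*(-3 + j) (x(j) = (-3 + j)*√j = √j*(-3 + j))
v(x(4))³ = (4*(√4*(-3 + 4)))³ = (4*(2*1))³ = (4*2)³ = 8³ = 512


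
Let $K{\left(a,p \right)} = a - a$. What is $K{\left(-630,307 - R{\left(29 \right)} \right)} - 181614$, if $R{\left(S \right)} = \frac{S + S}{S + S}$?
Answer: $-181614$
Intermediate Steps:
$R{\left(S \right)} = 1$ ($R{\left(S \right)} = \frac{2 S}{2 S} = 2 S \frac{1}{2 S} = 1$)
$K{\left(a,p \right)} = 0$
$K{\left(-630,307 - R{\left(29 \right)} \right)} - 181614 = 0 - 181614 = -181614$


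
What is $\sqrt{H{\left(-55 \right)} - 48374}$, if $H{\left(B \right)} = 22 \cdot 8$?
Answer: $i \sqrt{48198} \approx 219.54 i$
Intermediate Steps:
$H{\left(B \right)} = 176$
$\sqrt{H{\left(-55 \right)} - 48374} = \sqrt{176 - 48374} = \sqrt{-48198} = i \sqrt{48198}$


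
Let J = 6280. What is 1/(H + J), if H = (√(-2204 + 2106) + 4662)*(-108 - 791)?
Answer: I/(-4184858*I + 6293*√2) ≈ -2.3896e-7 + 5.0817e-10*I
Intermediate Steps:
H = -4191138 - 6293*I*√2 (H = (√(-98) + 4662)*(-899) = (7*I*√2 + 4662)*(-899) = (4662 + 7*I*√2)*(-899) = -4191138 - 6293*I*√2 ≈ -4.1911e+6 - 8899.6*I)
1/(H + J) = 1/((-4191138 - 6293*I*√2) + 6280) = 1/(-4184858 - 6293*I*√2)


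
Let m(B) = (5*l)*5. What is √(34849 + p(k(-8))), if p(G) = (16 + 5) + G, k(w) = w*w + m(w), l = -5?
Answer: √34809 ≈ 186.57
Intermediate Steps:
m(B) = -125 (m(B) = (5*(-5))*5 = -25*5 = -125)
k(w) = -125 + w² (k(w) = w*w - 125 = w² - 125 = -125 + w²)
p(G) = 21 + G
√(34849 + p(k(-8))) = √(34849 + (21 + (-125 + (-8)²))) = √(34849 + (21 + (-125 + 64))) = √(34849 + (21 - 61)) = √(34849 - 40) = √34809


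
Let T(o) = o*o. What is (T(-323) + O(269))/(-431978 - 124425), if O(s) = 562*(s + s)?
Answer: -406685/556403 ≈ -0.73092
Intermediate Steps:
O(s) = 1124*s (O(s) = 562*(2*s) = 1124*s)
T(o) = o²
(T(-323) + O(269))/(-431978 - 124425) = ((-323)² + 1124*269)/(-431978 - 124425) = (104329 + 302356)/(-556403) = 406685*(-1/556403) = -406685/556403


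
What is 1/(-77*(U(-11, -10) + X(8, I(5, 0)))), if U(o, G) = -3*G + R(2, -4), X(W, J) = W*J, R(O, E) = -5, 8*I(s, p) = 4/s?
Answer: -5/9933 ≈ -0.00050337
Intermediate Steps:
I(s, p) = 1/(2*s) (I(s, p) = (4/s)/8 = 1/(2*s))
X(W, J) = J*W
U(o, G) = -5 - 3*G (U(o, G) = -3*G - 5 = -5 - 3*G)
1/(-77*(U(-11, -10) + X(8, I(5, 0)))) = 1/(-77*((-5 - 3*(-10)) + ((1/2)/5)*8)) = 1/(-77*((-5 + 30) + ((1/2)*(1/5))*8)) = 1/(-77*(25 + (1/10)*8)) = 1/(-77*(25 + 4/5)) = 1/(-77*129/5) = 1/(-9933/5) = -5/9933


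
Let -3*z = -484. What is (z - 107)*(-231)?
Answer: -12551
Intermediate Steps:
z = 484/3 (z = -1/3*(-484) = 484/3 ≈ 161.33)
(z - 107)*(-231) = (484/3 - 107)*(-231) = (163/3)*(-231) = -12551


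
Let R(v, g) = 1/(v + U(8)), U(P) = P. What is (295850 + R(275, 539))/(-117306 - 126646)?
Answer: -83725551/69038416 ≈ -1.2127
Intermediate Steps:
R(v, g) = 1/(8 + v) (R(v, g) = 1/(v + 8) = 1/(8 + v))
(295850 + R(275, 539))/(-117306 - 126646) = (295850 + 1/(8 + 275))/(-117306 - 126646) = (295850 + 1/283)/(-243952) = (295850 + 1/283)*(-1/243952) = (83725551/283)*(-1/243952) = -83725551/69038416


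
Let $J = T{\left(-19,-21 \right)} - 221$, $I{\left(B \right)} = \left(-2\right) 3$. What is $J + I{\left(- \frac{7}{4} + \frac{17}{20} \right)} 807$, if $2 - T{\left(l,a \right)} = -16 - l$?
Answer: $-5064$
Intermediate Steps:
$I{\left(B \right)} = -6$
$T{\left(l,a \right)} = 18 + l$ ($T{\left(l,a \right)} = 2 - \left(-16 - l\right) = 2 + \left(16 + l\right) = 18 + l$)
$J = -222$ ($J = \left(18 - 19\right) - 221 = -1 - 221 = -222$)
$J + I{\left(- \frac{7}{4} + \frac{17}{20} \right)} 807 = -222 - 4842 = -5064$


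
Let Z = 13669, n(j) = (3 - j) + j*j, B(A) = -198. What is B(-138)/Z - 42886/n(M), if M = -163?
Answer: -591502264/365440715 ≈ -1.6186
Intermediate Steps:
n(j) = 3 + j² - j (n(j) = (3 - j) + j² = 3 + j² - j)
B(-138)/Z - 42886/n(M) = -198/13669 - 42886/(3 + (-163)² - 1*(-163)) = -198*1/13669 - 42886/(3 + 26569 + 163) = -198/13669 - 42886/26735 = -591502264/365440715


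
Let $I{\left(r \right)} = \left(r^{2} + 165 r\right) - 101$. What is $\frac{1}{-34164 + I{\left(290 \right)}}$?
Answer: $\frac{1}{97685} \approx 1.0237 \cdot 10^{-5}$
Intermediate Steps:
$I{\left(r \right)} = -101 + r^{2} + 165 r$
$\frac{1}{-34164 + I{\left(290 \right)}} = \frac{1}{-34164 + \left(-101 + 290^{2} + 165 \cdot 290\right)} = \frac{1}{-34164 + \left(-101 + 84100 + 47850\right)} = \frac{1}{-34164 + 131849} = \frac{1}{97685}$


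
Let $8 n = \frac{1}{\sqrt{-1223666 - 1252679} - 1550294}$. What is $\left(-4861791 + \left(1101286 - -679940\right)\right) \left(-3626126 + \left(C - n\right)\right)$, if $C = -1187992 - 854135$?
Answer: $\frac{167868099884823996694042125}{9613655851124} - \frac{3080565 i \sqrt{2476345}}{19227311702248} \approx 1.7461 \cdot 10^{13} - 0.00025213 i$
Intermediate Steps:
$n = \frac{1}{8 \left(-1550294 + i \sqrt{2476345}\right)}$ ($n = \frac{1}{8 \left(\sqrt{-1223666 - 1252679} - 1550294\right)} = \frac{1}{8 \left(\sqrt{-2476345} - 1550294\right)} = \frac{1}{8 \left(i \sqrt{2476345} - 1550294\right)} = \frac{1}{8 \left(-1550294 + i \sqrt{2476345}\right)} \approx -8.063 \cdot 10^{-8} - 8.1844 \cdot 10^{-11} i$)
$C = -2042127$
$\left(-4861791 + \left(1101286 - -679940\right)\right) \left(-3626126 + \left(C - n\right)\right) = \left(-4861791 + \left(1101286 - -679940\right)\right) \left(-3626126 - \left(\frac{19632306182287525601}{9613655851124} - \frac{i \sqrt{2476345}}{19227311702248}\right)\right) = \left(-4861791 + \left(1101286 + 679940\right)\right) \left(-3626126 - \left(\frac{19632306182287525601}{9613655851124} - \frac{i \sqrt{2476345}}{19227311702248}\right)\right) = \left(-4861791 + 1781226\right) \left(-3626126 - \left(\frac{19632306182287525601}{9613655851124} - \frac{i \sqrt{2476345}}{19227311702248}\right)\right) = - 3080565 \left(- \frac{54492633619100391225}{9613655851124} + \frac{i \sqrt{2476345}}{19227311702248}\right) = \frac{167868099884823996694042125}{9613655851124} - \frac{3080565 i \sqrt{2476345}}{19227311702248}$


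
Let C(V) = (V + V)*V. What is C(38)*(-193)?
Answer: -557384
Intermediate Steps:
C(V) = 2*V² (C(V) = (2*V)*V = 2*V²)
C(38)*(-193) = (2*38²)*(-193) = (2*1444)*(-193) = 2888*(-193) = -557384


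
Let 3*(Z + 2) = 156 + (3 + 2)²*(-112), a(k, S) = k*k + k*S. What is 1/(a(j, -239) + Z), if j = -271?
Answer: 3/411980 ≈ 7.2819e-6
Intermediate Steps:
a(k, S) = k² + S*k
Z = -2650/3 (Z = -2 + (156 + (3 + 2)²*(-112))/3 = -2 + (156 + 5²*(-112))/3 = -2 + (156 + 25*(-112))/3 = -2 + (156 - 2800)/3 = -2 + (⅓)*(-2644) = -2 - 2644/3 = -2650/3 ≈ -883.33)
1/(a(j, -239) + Z) = 1/(-271*(-239 - 271) - 2650/3) = 1/(-271*(-510) - 2650/3) = 1/(138210 - 2650/3) = 1/(411980/3) = 3/411980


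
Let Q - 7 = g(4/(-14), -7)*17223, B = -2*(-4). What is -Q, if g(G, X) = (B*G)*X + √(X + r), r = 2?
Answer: -275575 - 17223*I*√5 ≈ -2.7558e+5 - 38512.0*I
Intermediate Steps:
B = 8
g(G, X) = √(2 + X) + 8*G*X (g(G, X) = (8*G)*X + √(X + 2) = 8*G*X + √(2 + X) = √(2 + X) + 8*G*X)
Q = 275575 + 17223*I*√5 (Q = 7 + (√(2 - 7) + 8*(4/(-14))*(-7))*17223 = 7 + (√(-5) + 8*(4*(-1/14))*(-7))*17223 = 7 + (I*√5 + 8*(-2/7)*(-7))*17223 = 7 + (I*√5 + 16)*17223 = 7 + (16 + I*√5)*17223 = 7 + (275568 + 17223*I*√5) = 275575 + 17223*I*√5 ≈ 2.7558e+5 + 38512.0*I)
-Q = -(275575 + 17223*I*√5) = -275575 - 17223*I*√5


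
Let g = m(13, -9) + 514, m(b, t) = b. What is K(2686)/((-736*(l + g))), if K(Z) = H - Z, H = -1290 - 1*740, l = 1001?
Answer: 1179/281152 ≈ 0.0041935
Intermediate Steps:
H = -2030 (H = -1290 - 740 = -2030)
g = 527 (g = 13 + 514 = 527)
K(Z) = -2030 - Z
K(2686)/((-736*(l + g))) = (-2030 - 1*2686)/((-736*(1001 + 527))) = (-2030 - 2686)/((-736*1528)) = -4716/(-1124608) = -4716*(-1/1124608) = 1179/281152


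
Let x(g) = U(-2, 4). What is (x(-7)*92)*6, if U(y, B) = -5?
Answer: -2760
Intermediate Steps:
x(g) = -5
(x(-7)*92)*6 = -5*92*6 = -460*6 = -2760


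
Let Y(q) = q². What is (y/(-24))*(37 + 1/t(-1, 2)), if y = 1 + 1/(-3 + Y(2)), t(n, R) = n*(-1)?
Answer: -19/6 ≈ -3.1667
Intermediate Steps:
t(n, R) = -n
y = 2 (y = 1 + 1/(-3 + 2²) = 1 + 1/(-3 + 4) = 1 + 1/1 = 1 + 1*1 = 1 + 1 = 2)
(y/(-24))*(37 + 1/t(-1, 2)) = (2/(-24))*(37 + 1/(-1*(-1))) = (2*(-1/24))*(37 + 1/1) = -(37 + 1)/12 = -1/12*38 = -19/6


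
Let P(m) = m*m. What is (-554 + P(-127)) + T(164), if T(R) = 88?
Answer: 15663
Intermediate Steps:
P(m) = m**2
(-554 + P(-127)) + T(164) = (-554 + (-127)**2) + 88 = (-554 + 16129) + 88 = 15575 + 88 = 15663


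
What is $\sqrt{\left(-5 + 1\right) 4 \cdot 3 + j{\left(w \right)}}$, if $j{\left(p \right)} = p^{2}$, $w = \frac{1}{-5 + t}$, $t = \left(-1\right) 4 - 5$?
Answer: $\frac{i \sqrt{9407}}{14} \approx 6.9278 i$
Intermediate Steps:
$t = -9$ ($t = -4 - 5 = -9$)
$w = - \frac{1}{14}$ ($w = \frac{1}{-5 - 9} = \frac{1}{-14} = - \frac{1}{14} \approx -0.071429$)
$\sqrt{\left(-5 + 1\right) 4 \cdot 3 + j{\left(w \right)}} = \sqrt{\left(-5 + 1\right) 4 \cdot 3 + \left(- \frac{1}{14}\right)^{2}} = \sqrt{\left(-4\right) 4 \cdot 3 + \frac{1}{196}} = \sqrt{\left(-16\right) 3 + \frac{1}{196}} = \sqrt{-48 + \frac{1}{196}} = \sqrt{- \frac{9407}{196}} = \frac{i \sqrt{9407}}{14}$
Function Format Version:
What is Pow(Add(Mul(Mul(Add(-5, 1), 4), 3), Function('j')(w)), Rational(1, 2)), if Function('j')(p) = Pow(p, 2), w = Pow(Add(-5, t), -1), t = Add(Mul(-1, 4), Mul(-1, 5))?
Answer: Mul(Rational(1, 14), I, Pow(9407, Rational(1, 2))) ≈ Mul(6.9278, I)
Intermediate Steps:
t = -9 (t = Add(-4, -5) = -9)
w = Rational(-1, 14) (w = Pow(Add(-5, -9), -1) = Pow(-14, -1) = Rational(-1, 14) ≈ -0.071429)
Pow(Add(Mul(Mul(Add(-5, 1), 4), 3), Function('j')(w)), Rational(1, 2)) = Pow(Add(Mul(Mul(Add(-5, 1), 4), 3), Pow(Rational(-1, 14), 2)), Rational(1, 2)) = Pow(Add(Mul(Mul(-4, 4), 3), Rational(1, 196)), Rational(1, 2)) = Pow(Add(Mul(-16, 3), Rational(1, 196)), Rational(1, 2)) = Pow(Add(-48, Rational(1, 196)), Rational(1, 2)) = Pow(Rational(-9407, 196), Rational(1, 2)) = Mul(Rational(1, 14), I, Pow(9407, Rational(1, 2)))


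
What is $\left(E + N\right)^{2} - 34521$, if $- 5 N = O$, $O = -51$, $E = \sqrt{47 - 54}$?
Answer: $- \frac{860599}{25} + \frac{102 i \sqrt{7}}{5} \approx -34424.0 + 53.973 i$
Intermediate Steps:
$E = i \sqrt{7}$ ($E = \sqrt{-7} = i \sqrt{7} \approx 2.6458 i$)
$N = \frac{51}{5}$ ($N = \left(- \frac{1}{5}\right) \left(-51\right) = \frac{51}{5} \approx 10.2$)
$\left(E + N\right)^{2} - 34521 = \left(i \sqrt{7} + \frac{51}{5}\right)^{2} - 34521 = \left(\frac{51}{5} + i \sqrt{7}\right)^{2} - 34521 = -34521 + \left(\frac{51}{5} + i \sqrt{7}\right)^{2}$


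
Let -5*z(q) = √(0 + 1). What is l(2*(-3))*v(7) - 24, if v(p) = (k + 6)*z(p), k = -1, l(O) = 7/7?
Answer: -25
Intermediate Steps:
l(O) = 1 (l(O) = 7*(⅐) = 1)
z(q) = -⅕ (z(q) = -√(0 + 1)/5 = -√1/5 = -⅕*1 = -⅕)
v(p) = -1 (v(p) = (-1 + 6)*(-⅕) = 5*(-⅕) = -1)
l(2*(-3))*v(7) - 24 = 1*(-1) - 24 = -1 - 24 = -25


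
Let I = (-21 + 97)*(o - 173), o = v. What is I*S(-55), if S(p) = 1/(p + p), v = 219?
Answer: -1748/55 ≈ -31.782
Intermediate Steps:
o = 219
I = 3496 (I = (-21 + 97)*(219 - 173) = 76*46 = 3496)
S(p) = 1/(2*p)
I*S(-55) = 3496*((½)/(-55)) = 3496*((½)*(-1/55)) = 3496*(-1/110) = -1748/55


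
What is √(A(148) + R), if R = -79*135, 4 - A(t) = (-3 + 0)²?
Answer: I*√10670 ≈ 103.3*I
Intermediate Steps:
A(t) = -5 (A(t) = 4 - (-3 + 0)² = 4 - 1*(-3)² = 4 - 1*9 = 4 - 9 = -5)
R = -10665
√(A(148) + R) = √(-5 - 10665) = √(-10670) = I*√10670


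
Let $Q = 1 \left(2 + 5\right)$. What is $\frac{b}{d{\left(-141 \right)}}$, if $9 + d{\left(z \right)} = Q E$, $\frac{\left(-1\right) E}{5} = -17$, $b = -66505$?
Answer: $- \frac{66505}{586} \approx -113.49$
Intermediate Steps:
$E = 85$ ($E = \left(-5\right) \left(-17\right) = 85$)
$Q = 7$ ($Q = 1 \cdot 7 = 7$)
$d{\left(z \right)} = 586$ ($d{\left(z \right)} = -9 + 7 \cdot 85 = -9 + 595 = 586$)
$\frac{b}{d{\left(-141 \right)}} = - \frac{66505}{586}$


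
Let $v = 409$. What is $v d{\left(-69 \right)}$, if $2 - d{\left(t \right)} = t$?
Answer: $29039$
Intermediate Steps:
$d{\left(t \right)} = 2 - t$
$v d{\left(-69 \right)} = 409 \left(2 - -69\right) = 409 \left(2 + 69\right) = 409 \cdot 71 = 29039$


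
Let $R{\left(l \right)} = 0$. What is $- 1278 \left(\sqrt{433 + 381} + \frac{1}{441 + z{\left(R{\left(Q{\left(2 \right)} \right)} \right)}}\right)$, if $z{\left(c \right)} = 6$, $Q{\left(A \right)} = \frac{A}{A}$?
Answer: $- \frac{426}{149} - 1278 \sqrt{814} \approx -36465.0$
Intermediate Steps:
$Q{\left(A \right)} = 1$
$- 1278 \left(\sqrt{433 + 381} + \frac{1}{441 + z{\left(R{\left(Q{\left(2 \right)} \right)} \right)}}\right) = - 1278 \left(\sqrt{433 + 381} + \frac{1}{441 + 6}\right) = - 1278 \left(\sqrt{814} + \frac{1}{447}\right) = - 1278 \left(\frac{1}{447} + \sqrt{814}\right) = - \frac{426}{149} - 1278 \sqrt{814}$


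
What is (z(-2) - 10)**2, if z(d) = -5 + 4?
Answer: 121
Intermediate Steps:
z(d) = -1
(z(-2) - 10)**2 = (-1 - 10)**2 = (-11)**2 = 121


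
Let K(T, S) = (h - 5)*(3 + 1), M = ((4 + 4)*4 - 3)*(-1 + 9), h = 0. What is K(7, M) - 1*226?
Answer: -246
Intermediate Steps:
M = 232 (M = (8*4 - 3)*8 = (32 - 3)*8 = 29*8 = 232)
K(T, S) = -20 (K(T, S) = (0 - 5)*(3 + 1) = -5*4 = -20)
K(7, M) - 1*226 = -20 - 1*226 = -20 - 226 = -246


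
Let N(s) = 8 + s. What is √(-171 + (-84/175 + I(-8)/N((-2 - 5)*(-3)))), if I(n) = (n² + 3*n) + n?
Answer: I*√3582167/145 ≈ 13.053*I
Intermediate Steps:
I(n) = n² + 4*n
√(-171 + (-84/175 + I(-8)/N((-2 - 5)*(-3)))) = √(-171 + (-84/175 + (-8*(4 - 8))/(8 + (-2 - 5)*(-3)))) = √(-171 + (-84*1/175 + (-8*(-4))/(8 - 7*(-3)))) = √(-171 + (-12/25 + 32/(8 + 21))) = √(-171 + (-12/25 + 32/29)) = √(-171 + 452/725) = √(-123523/725) = I*√3582167/145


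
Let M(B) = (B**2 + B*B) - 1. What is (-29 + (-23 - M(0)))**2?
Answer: 2601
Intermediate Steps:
M(B) = -1 + 2*B**2 (M(B) = (B**2 + B**2) - 1 = 2*B**2 - 1 = -1 + 2*B**2)
(-29 + (-23 - M(0)))**2 = (-29 + (-23 - (-1 + 2*0**2)))**2 = (-29 + (-23 - (-1 + 2*0)))**2 = (-29 + (-23 - (-1 + 0)))**2 = (-29 + (-23 - 1*(-1)))**2 = (-29 + (-23 + 1))**2 = (-29 - 22)**2 = (-51)**2 = 2601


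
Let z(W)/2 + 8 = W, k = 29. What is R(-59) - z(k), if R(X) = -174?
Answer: -216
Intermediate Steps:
z(W) = -16 + 2*W
R(-59) - z(k) = -174 - (-16 + 2*29) = -174 - (-16 + 58) = -174 - 1*42 = -174 - 42 = -216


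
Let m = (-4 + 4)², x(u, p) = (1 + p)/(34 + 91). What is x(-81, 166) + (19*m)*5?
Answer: 167/125 ≈ 1.3360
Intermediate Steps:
x(u, p) = 1/125 + p/125 (x(u, p) = (1 + p)/125 = (1 + p)*(1/125) = 1/125 + p/125)
m = 0 (m = 0² = 0)
x(-81, 166) + (19*m)*5 = (1/125 + (1/125)*166) + (19*0)*5 = (1/125 + 166/125) + 0*5 = 167/125 + 0 = 167/125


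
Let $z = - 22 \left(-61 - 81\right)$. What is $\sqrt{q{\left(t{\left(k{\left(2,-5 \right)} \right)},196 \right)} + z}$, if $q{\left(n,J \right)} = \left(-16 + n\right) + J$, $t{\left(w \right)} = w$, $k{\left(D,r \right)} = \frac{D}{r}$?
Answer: $\frac{\sqrt{82590}}{5} \approx 57.477$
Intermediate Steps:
$z = 3124$ ($z = \left(-22\right) \left(-142\right) = 3124$)
$q{\left(n,J \right)} = -16 + J + n$
$\sqrt{q{\left(t{\left(k{\left(2,-5 \right)} \right)},196 \right)} + z} = \sqrt{\left(-16 + 196 + \frac{2}{-5}\right) + 3124} = \sqrt{\left(-16 + 196 + 2 \left(- \frac{1}{5}\right)\right) + 3124} = \sqrt{\left(-16 + 196 - \frac{2}{5}\right) + 3124} = \sqrt{\frac{898}{5} + 3124} = \sqrt{\frac{16518}{5}} = \frac{\sqrt{82590}}{5}$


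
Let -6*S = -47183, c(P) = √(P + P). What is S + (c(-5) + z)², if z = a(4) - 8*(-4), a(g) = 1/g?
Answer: 426907/48 + 129*I*√10/2 ≈ 8893.9 + 203.97*I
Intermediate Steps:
c(P) = √2*√P (c(P) = √(2*P) = √2*√P)
S = 47183/6 (S = -⅙*(-47183) = 47183/6 ≈ 7863.8)
z = 129/4 (z = 1/4 - 8*(-4) = ¼ + 32 = 129/4 ≈ 32.250)
S + (c(-5) + z)² = 47183/6 + (√2*√(-5) + 129/4)² = 47183/6 + (√2*(I*√5) + 129/4)² = 47183/6 + (I*√10 + 129/4)² = 47183/6 + (129/4 + I*√10)²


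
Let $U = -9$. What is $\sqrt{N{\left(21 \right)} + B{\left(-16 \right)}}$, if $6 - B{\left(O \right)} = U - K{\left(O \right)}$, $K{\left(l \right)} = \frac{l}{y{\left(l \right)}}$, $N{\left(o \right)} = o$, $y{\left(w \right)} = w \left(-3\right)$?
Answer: $\frac{\sqrt{321}}{3} \approx 5.9722$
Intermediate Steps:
$y{\left(w \right)} = - 3 w$
$K{\left(l \right)} = - \frac{1}{3}$ ($K{\left(l \right)} = \frac{l}{\left(-3\right) l} = l \left(- \frac{1}{3 l}\right) = - \frac{1}{3}$)
$B{\left(O \right)} = \frac{44}{3}$ ($B{\left(O \right)} = 6 - \left(-9 - - \frac{1}{3}\right) = 6 - \left(-9 + \frac{1}{3}\right) = 6 - - \frac{26}{3} = 6 + \frac{26}{3} = \frac{44}{3}$)
$\sqrt{N{\left(21 \right)} + B{\left(-16 \right)}} = \sqrt{21 + \frac{44}{3}} = \sqrt{\frac{107}{3}} = \frac{\sqrt{321}}{3}$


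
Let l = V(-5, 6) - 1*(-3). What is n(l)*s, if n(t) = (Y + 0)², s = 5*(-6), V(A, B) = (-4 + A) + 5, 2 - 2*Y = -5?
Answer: -735/2 ≈ -367.50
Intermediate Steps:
Y = 7/2 (Y = 1 - ½*(-5) = 1 + 5/2 = 7/2 ≈ 3.5000)
V(A, B) = 1 + A
s = -30
l = -1 (l = (1 - 5) - 1*(-3) = -4 + 3 = -1)
n(t) = 49/4 (n(t) = (7/2 + 0)² = (7/2)² = 49/4)
n(l)*s = (49/4)*(-30) = -735/2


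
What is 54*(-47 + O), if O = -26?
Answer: -3942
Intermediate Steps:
54*(-47 + O) = 54*(-47 - 26) = 54*(-73) = -3942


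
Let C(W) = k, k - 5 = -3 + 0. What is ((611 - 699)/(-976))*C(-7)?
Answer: 11/61 ≈ 0.18033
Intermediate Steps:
k = 2 (k = 5 + (-3 + 0) = 5 - 3 = 2)
C(W) = 2
((611 - 699)/(-976))*C(-7) = ((611 - 699)/(-976))*2 = -88*(-1/976)*2 = (11/122)*2 = 11/61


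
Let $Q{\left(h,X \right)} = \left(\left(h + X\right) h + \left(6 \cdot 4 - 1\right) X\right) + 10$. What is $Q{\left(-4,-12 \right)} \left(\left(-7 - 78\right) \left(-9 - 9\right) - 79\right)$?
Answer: $-293102$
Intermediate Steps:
$Q{\left(h,X \right)} = 10 + 23 X + h \left(X + h\right)$ ($Q{\left(h,X \right)} = \left(\left(X + h\right) h + \left(24 - 1\right) X\right) + 10 = \left(h \left(X + h\right) + 23 X\right) + 10 = \left(23 X + h \left(X + h\right)\right) + 10 = 10 + 23 X + h \left(X + h\right)$)
$Q{\left(-4,-12 \right)} \left(\left(-7 - 78\right) \left(-9 - 9\right) - 79\right) = \left(10 + \left(-4\right)^{2} + 23 \left(-12\right) - -48\right) \left(\left(-7 - 78\right) \left(-9 - 9\right) - 79\right) = \left(10 + 16 - 276 + 48\right) \left(\left(-85\right) \left(-18\right) - 79\right) = - 202 \left(1530 - 79\right) = \left(-202\right) 1451 = -293102$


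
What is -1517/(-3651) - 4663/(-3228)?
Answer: 2435721/1309492 ≈ 1.8601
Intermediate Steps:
-1517/(-3651) - 4663/(-3228) = -1517*(-1/3651) - 4663*(-1/3228) = 1517/3651 + 4663/3228 = 2435721/1309492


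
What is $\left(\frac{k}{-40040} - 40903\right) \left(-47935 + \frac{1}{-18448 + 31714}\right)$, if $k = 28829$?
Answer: $\frac{1041476799183373841}{531170640} \approx 1.9607 \cdot 10^{9}$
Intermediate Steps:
$\left(\frac{k}{-40040} - 40903\right) \left(-47935 + \frac{1}{-18448 + 31714}\right) = \left(\frac{28829}{-40040} - 40903\right) \left(-47935 + \frac{1}{-18448 + 31714}\right) = \left(28829 \left(- \frac{1}{40040}\right) - 40903\right) \left(-47935 + \frac{1}{13266}\right) = \left(- \frac{28829}{40040} - 40903\right) \left(-47935 + \frac{1}{13266}\right) = \left(- \frac{1637784949}{40040}\right) \left(- \frac{635905709}{13266}\right) = \frac{1041476799183373841}{531170640}$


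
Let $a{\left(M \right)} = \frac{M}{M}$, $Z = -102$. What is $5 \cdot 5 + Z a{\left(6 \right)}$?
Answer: $-77$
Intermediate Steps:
$a{\left(M \right)} = 1$
$5 \cdot 5 + Z a{\left(6 \right)} = 5 \cdot 5 - 102 = 25 - 102 = -77$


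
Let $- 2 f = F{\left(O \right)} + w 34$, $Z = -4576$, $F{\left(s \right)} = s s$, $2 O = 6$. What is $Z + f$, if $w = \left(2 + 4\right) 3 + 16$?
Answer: $- \frac{10317}{2} \approx -5158.5$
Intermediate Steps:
$O = 3$ ($O = \frac{1}{2} \cdot 6 = 3$)
$F{\left(s \right)} = s^{2}$
$w = 34$ ($w = 6 \cdot 3 + 16 = 18 + 16 = 34$)
$f = - \frac{1165}{2}$ ($f = - \frac{3^{2} + 34 \cdot 34}{2} = - \frac{9 + 1156}{2} = \left(- \frac{1}{2}\right) 1165 = - \frac{1165}{2} \approx -582.5$)
$Z + f = -4576 - \frac{1165}{2} = - \frac{10317}{2}$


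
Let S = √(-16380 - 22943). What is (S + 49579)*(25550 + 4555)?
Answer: 1492575795 + 30105*I*√39323 ≈ 1.4926e+9 + 5.9698e+6*I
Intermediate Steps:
S = I*√39323 (S = √(-39323) = I*√39323 ≈ 198.3*I)
(S + 49579)*(25550 + 4555) = (I*√39323 + 49579)*(25550 + 4555) = (49579 + I*√39323)*30105 = 1492575795 + 30105*I*√39323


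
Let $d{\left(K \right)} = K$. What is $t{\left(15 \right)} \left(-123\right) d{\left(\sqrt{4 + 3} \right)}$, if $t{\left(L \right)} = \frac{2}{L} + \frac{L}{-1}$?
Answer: $\frac{9143 \sqrt{7}}{5} \approx 4838.0$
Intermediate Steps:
$t{\left(L \right)} = - L + \frac{2}{L}$ ($t{\left(L \right)} = \frac{2}{L} + L \left(-1\right) = \frac{2}{L} - L = - L + \frac{2}{L}$)
$t{\left(15 \right)} \left(-123\right) d{\left(\sqrt{4 + 3} \right)} = \left(\left(-1\right) 15 + \frac{2}{15}\right) \left(-123\right) \sqrt{4 + 3} = \left(-15 + 2 \cdot \frac{1}{15}\right) \left(-123\right) \sqrt{7} = \left(-15 + \frac{2}{15}\right) \left(-123\right) \sqrt{7} = \left(- \frac{223}{15}\right) \left(-123\right) \sqrt{7} = \frac{9143 \sqrt{7}}{5}$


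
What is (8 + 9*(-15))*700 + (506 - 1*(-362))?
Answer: -88032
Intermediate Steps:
(8 + 9*(-15))*700 + (506 - 1*(-362)) = (8 - 135)*700 + (506 + 362) = -127*700 + 868 = -88900 + 868 = -88032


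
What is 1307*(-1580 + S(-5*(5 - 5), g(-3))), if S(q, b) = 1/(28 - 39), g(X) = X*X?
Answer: -22716967/11 ≈ -2.0652e+6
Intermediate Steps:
g(X) = X²
S(q, b) = -1/11 (S(q, b) = 1/(-11) = -1/11)
1307*(-1580 + S(-5*(5 - 5), g(-3))) = 1307*(-1580 - 1/11) = 1307*(-17381/11) = -22716967/11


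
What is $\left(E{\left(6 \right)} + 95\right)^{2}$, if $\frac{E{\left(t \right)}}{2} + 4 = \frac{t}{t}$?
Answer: $7921$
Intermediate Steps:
$E{\left(t \right)} = -6$ ($E{\left(t \right)} = -8 + 2 \frac{t}{t} = -8 + 2 \cdot 1 = -8 + 2 = -6$)
$\left(E{\left(6 \right)} + 95\right)^{2} = \left(-6 + 95\right)^{2} = 89^{2} = 7921$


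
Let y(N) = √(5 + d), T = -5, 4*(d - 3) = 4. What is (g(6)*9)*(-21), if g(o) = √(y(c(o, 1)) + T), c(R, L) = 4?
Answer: -189*I*√2 ≈ -267.29*I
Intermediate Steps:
d = 4 (d = 3 + (¼)*4 = 3 + 1 = 4)
y(N) = 3 (y(N) = √(5 + 4) = √9 = 3)
g(o) = I*√2 (g(o) = √(3 - 5) = √(-2) = I*√2)
(g(6)*9)*(-21) = ((I*√2)*9)*(-21) = (9*I*√2)*(-21) = -189*I*√2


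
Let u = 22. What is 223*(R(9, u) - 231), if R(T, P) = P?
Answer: -46607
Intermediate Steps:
223*(R(9, u) - 231) = 223*(22 - 231) = 223*(-209) = -46607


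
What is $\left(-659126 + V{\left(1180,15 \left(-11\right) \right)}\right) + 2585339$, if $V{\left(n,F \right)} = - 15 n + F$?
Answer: $1908348$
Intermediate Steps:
$V{\left(n,F \right)} = F - 15 n$
$\left(-659126 + V{\left(1180,15 \left(-11\right) \right)}\right) + 2585339 = \left(-659126 + \left(15 \left(-11\right) - 17700\right)\right) + 2585339 = \left(-659126 - 17865\right) + 2585339 = -676991 + 2585339 = 1908348$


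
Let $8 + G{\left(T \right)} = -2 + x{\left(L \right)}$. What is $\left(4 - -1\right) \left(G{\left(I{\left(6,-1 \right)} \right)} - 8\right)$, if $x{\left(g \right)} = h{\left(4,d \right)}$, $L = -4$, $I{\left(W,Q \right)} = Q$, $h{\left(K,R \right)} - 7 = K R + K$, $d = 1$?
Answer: $-15$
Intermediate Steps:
$h{\left(K,R \right)} = 7 + K + K R$ ($h{\left(K,R \right)} = 7 + \left(K R + K\right) = 7 + \left(K + K R\right) = 7 + K + K R$)
$x{\left(g \right)} = 15$ ($x{\left(g \right)} = 7 + 4 + 4 \cdot 1 = 7 + 4 + 4 = 15$)
$G{\left(T \right)} = 5$ ($G{\left(T \right)} = -8 + \left(-2 + 15\right) = -8 + 13 = 5$)
$\left(4 - -1\right) \left(G{\left(I{\left(6,-1 \right)} \right)} - 8\right) = \left(4 - -1\right) \left(5 - 8\right) = \left(4 + 1\right) \left(-3\right) = 5 \left(-3\right) = -15$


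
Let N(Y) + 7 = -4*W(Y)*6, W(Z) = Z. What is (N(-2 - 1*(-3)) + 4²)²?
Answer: 225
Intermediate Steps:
N(Y) = -7 - 24*Y (N(Y) = -7 - 4*Y*6 = -7 - 24*Y)
(N(-2 - 1*(-3)) + 4²)² = ((-7 - 24*(-2 - 1*(-3))) + 4²)² = ((-7 - 24*(-2 + 3)) + 16)² = ((-7 - 24*1) + 16)² = ((-7 - 24) + 16)² = (-31 + 16)² = (-15)² = 225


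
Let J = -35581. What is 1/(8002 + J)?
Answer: -1/27579 ≈ -3.6259e-5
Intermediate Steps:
1/(8002 + J) = 1/(8002 - 35581) = 1/(-27579) = -1/27579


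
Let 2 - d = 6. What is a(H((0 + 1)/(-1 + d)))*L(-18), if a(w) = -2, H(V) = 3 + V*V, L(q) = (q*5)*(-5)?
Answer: -900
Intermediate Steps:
d = -4 (d = 2 - 1*6 = 2 - 6 = -4)
L(q) = -25*q (L(q) = (5*q)*(-5) = -25*q)
H(V) = 3 + V²
a(H((0 + 1)/(-1 + d)))*L(-18) = -(-50)*(-18) = -2*450 = -900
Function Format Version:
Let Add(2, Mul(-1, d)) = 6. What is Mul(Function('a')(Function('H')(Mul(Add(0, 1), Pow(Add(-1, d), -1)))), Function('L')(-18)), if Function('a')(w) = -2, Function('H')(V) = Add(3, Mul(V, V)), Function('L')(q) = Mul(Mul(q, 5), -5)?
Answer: -900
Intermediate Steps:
d = -4 (d = Add(2, Mul(-1, 6)) = Add(2, -6) = -4)
Function('L')(q) = Mul(-25, q) (Function('L')(q) = Mul(Mul(5, q), -5) = Mul(-25, q))
Function('H')(V) = Add(3, Pow(V, 2))
Mul(Function('a')(Function('H')(Mul(Add(0, 1), Pow(Add(-1, d), -1)))), Function('L')(-18)) = Mul(-2, Mul(-25, -18)) = Mul(-2, 450) = -900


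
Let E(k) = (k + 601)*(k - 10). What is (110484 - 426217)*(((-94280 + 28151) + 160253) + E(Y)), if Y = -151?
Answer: -6843197042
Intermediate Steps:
E(k) = (-10 + k)*(601 + k) (E(k) = (601 + k)*(-10 + k) = (-10 + k)*(601 + k))
(110484 - 426217)*(((-94280 + 28151) + 160253) + E(Y)) = (110484 - 426217)*(((-94280 + 28151) + 160253) + (-6010 + (-151)² + 591*(-151))) = -315733*((-66129 + 160253) + (-6010 + 22801 - 89241)) = -315733*(94124 - 72450) = -315733*21674 = -6843197042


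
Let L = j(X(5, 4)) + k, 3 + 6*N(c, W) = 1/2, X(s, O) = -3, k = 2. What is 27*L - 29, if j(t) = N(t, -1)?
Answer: 55/4 ≈ 13.750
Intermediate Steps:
N(c, W) = -5/12 (N(c, W) = -1/2 + (1/6)/2 = -1/2 + (1/6)*(1/2) = -1/2 + 1/12 = -5/12)
j(t) = -5/12
L = 19/12 (L = -5/12 + 2 = 19/12 ≈ 1.5833)
27*L - 29 = 27*(19/12) - 29 = 171/4 - 29 = 55/4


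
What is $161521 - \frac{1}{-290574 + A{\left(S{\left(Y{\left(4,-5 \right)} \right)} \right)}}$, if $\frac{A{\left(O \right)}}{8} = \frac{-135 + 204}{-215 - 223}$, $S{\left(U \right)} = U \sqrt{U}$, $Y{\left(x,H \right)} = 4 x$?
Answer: $\frac{3426182482947}{21211994} \approx 1.6152 \cdot 10^{5}$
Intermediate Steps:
$S{\left(U \right)} = U^{\frac{3}{2}}$
$A{\left(O \right)} = - \frac{92}{73}$ ($A{\left(O \right)} = 8 \frac{-135 + 204}{-215 - 223} = 8 \frac{69}{-438} = 8 \cdot 69 \left(- \frac{1}{438}\right) = 8 \left(- \frac{23}{146}\right) = - \frac{92}{73}$)
$161521 - \frac{1}{-290574 + A{\left(S{\left(Y{\left(4,-5 \right)} \right)} \right)}} = 161521 - \frac{1}{-290574 - \frac{92}{73}} = 161521 - \frac{1}{- \frac{21211994}{73}} = 161521 - - \frac{73}{21211994} = 161521 + \frac{73}{21211994} = \frac{3426182482947}{21211994}$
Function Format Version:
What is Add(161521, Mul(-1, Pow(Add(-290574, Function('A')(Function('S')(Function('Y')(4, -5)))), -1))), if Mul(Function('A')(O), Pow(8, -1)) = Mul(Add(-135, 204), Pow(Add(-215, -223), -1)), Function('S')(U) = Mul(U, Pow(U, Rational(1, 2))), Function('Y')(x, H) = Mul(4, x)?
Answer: Rational(3426182482947, 21211994) ≈ 1.6152e+5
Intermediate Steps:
Function('S')(U) = Pow(U, Rational(3, 2))
Function('A')(O) = Rational(-92, 73) (Function('A')(O) = Mul(8, Mul(Add(-135, 204), Pow(Add(-215, -223), -1))) = Mul(8, Mul(69, Pow(-438, -1))) = Mul(8, Mul(69, Rational(-1, 438))) = Mul(8, Rational(-23, 146)) = Rational(-92, 73))
Add(161521, Mul(-1, Pow(Add(-290574, Function('A')(Function('S')(Function('Y')(4, -5)))), -1))) = Add(161521, Mul(-1, Pow(Add(-290574, Rational(-92, 73)), -1))) = Add(161521, Mul(-1, Pow(Rational(-21211994, 73), -1))) = Add(161521, Mul(-1, Rational(-73, 21211994))) = Add(161521, Rational(73, 21211994)) = Rational(3426182482947, 21211994)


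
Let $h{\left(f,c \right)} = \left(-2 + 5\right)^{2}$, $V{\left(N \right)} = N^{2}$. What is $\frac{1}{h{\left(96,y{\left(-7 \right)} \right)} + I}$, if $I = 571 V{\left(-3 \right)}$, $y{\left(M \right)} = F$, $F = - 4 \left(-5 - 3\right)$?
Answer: $\frac{1}{5148} \approx 0.00019425$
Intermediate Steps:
$F = 32$ ($F = \left(-4\right) \left(-8\right) = 32$)
$y{\left(M \right)} = 32$
$h{\left(f,c \right)} = 9$ ($h{\left(f,c \right)} = 3^{2} = 9$)
$I = 5139$ ($I = 571 \left(-3\right)^{2} = 571 \cdot 9 = 5139$)
$\frac{1}{h{\left(96,y{\left(-7 \right)} \right)} + I} = \frac{1}{9 + 5139} = \frac{1}{5148}$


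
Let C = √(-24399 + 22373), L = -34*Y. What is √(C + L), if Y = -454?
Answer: √(15436 + I*√2026) ≈ 124.24 + 0.1811*I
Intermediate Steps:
L = 15436 (L = -34*(-454) = 15436)
C = I*√2026 (C = √(-2026) = I*√2026 ≈ 45.011*I)
√(C + L) = √(I*√2026 + 15436) = √(15436 + I*√2026)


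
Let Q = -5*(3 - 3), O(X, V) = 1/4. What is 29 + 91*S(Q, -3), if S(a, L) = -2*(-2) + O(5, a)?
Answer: 1663/4 ≈ 415.75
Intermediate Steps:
O(X, V) = ¼
Q = 0 (Q = -5*0 = 0)
S(a, L) = 17/4 (S(a, L) = -2*(-2) + ¼ = 4 + ¼ = 17/4)
29 + 91*S(Q, -3) = 29 + 91*(17/4) = 29 + 1547/4 = 1663/4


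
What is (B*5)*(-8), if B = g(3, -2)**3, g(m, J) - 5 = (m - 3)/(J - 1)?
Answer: -5000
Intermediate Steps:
g(m, J) = 5 + (-3 + m)/(-1 + J) (g(m, J) = 5 + (m - 3)/(J - 1) = 5 + (-3 + m)/(-1 + J))
B = 125 (B = ((-8 + 3 + 5*(-2))/(-1 - 2))**3 = ((-8 + 3 - 10)/(-3))**3 = (-1/3*(-15))**3 = 5**3 = 125)
(B*5)*(-8) = (125*5)*(-8) = 625*(-8) = -5000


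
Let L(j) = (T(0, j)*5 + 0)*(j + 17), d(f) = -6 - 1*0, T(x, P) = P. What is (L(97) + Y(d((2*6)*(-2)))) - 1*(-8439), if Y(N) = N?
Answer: 63723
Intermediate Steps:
d(f) = -6 (d(f) = -6 + 0 = -6)
L(j) = 5*j*(17 + j) (L(j) = (j*5 + 0)*(j + 17) = (5*j + 0)*(17 + j) = (5*j)*(17 + j) = 5*j*(17 + j))
(L(97) + Y(d((2*6)*(-2)))) - 1*(-8439) = (5*97*(17 + 97) - 6) - 1*(-8439) = (5*97*114 - 6) + 8439 = (55290 - 6) + 8439 = 55284 + 8439 = 63723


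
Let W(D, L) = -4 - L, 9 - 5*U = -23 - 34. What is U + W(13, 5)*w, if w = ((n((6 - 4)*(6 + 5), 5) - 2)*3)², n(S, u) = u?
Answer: -3579/5 ≈ -715.80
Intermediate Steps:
U = 66/5 (U = 9/5 - (-23 - 34)/5 = 9/5 - ⅕*(-57) = 9/5 + 57/5 = 66/5 ≈ 13.200)
w = 81 (w = ((5 - 2)*3)² = (3*3)² = 9² = 81)
U + W(13, 5)*w = 66/5 + (-4 - 1*5)*81 = 66/5 + (-4 - 5)*81 = 66/5 - 9*81 = 66/5 - 729 = -3579/5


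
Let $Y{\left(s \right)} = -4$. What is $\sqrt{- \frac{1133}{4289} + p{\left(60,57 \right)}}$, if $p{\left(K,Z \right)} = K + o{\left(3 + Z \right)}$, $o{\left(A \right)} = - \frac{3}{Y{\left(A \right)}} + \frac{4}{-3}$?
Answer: $\frac{\sqrt{39173079687}}{25734} \approx 7.6911$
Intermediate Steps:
$o{\left(A \right)} = - \frac{7}{12}$ ($o{\left(A \right)} = - \frac{3}{-4} + \frac{4}{-3} = \left(-3\right) \left(- \frac{1}{4}\right) + 4 \left(- \frac{1}{3}\right) = \frac{3}{4} - \frac{4}{3} = - \frac{7}{12}$)
$p{\left(K,Z \right)} = - \frac{7}{12} + K$ ($p{\left(K,Z \right)} = K - \frac{7}{12} = - \frac{7}{12} + K$)
$\sqrt{- \frac{1133}{4289} + p{\left(60,57 \right)}} = \sqrt{- \frac{1133}{4289} + \left(- \frac{7}{12} + 60\right)} = \sqrt{\left(-1133\right) \frac{1}{4289} + \frac{713}{12}} = \sqrt{- \frac{1133}{4289} + \frac{713}{12}} = \sqrt{\frac{3044461}{51468}} = \frac{\sqrt{39173079687}}{25734}$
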